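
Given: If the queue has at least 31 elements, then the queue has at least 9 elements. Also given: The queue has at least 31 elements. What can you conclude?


Modus ponens: P → Q, P ⊢ Q
P: the queue has at least 31 elements
Q: the queue has at least 9 elements
We have P → Q and P is true.
By modus ponens, Q must be true.

The queue has at least 9 elements


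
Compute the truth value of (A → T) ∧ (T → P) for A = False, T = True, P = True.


A = False, T = True, P = True
Step 1: A → T is false only when A=True and T=False. Result: True
Step 2: T → P is false only when T=True and P=False. Result: True
Step 3: True ∧ True = True

True


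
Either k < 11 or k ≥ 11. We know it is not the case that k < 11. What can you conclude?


Disjunctive syllogism: P ∨ Q, ¬P ⊢ Q
Disjunction: k < 11 ∨ k ≥ 11
We know it is not the case that k < 11.
By disjunctive syllogism, the other disjunct must be true.

k ≥ 11


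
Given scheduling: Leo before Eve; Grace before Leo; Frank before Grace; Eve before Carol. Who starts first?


Constraints: Leo before Eve; Grace before Leo; Frank before Grace; Eve before Carol
The first task can have nothing scheduled before it, so it must never appear on the right of a 'before'.
Tasks appearing after some 'before': Eve, Leo, Grace, Carol.
The only task not in that list is Frank → it is first.

Frank


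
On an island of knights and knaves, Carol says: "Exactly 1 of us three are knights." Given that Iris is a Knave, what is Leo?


Carol claims exactly 1 knights among Carol, Iris, Leo.
Given: Iris is a Knave.

Case 1: Carol is a Knight (tells truth)
  Then exactly 1 of the three are knights.
  Counting Carol, Iris: 1 knight(s) so far. Need 0 more → Leo = Knave.
Case 2: Carol is a Knave (lies)
  Then the count is NOT 1.
  If Leo = Knight, count = 1 = 1 → claim would be true, contradicts lie.
  If Leo = Knave, count = 0 ≠ 1 → lie confirmed ✓

Leo is a Knave.

Knave


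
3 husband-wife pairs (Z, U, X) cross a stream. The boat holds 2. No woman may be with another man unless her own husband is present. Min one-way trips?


Label couples Z, U, X (H = husband, W = wife).
Counting alone: 6 people, the boat carries 2 and someone must bring it back, so each round trip nets at most +1 on the far side until the last crossing → at least 9 trips. The jealousy constraint makes 9 impossible; the shortest valid schedule has 11:
1. WZ+WU →  (far: WZ,WU; near: HZ,HU,HX,WX)
2. WZ ←       (far: WU; near: HZ,HU,HX,WZ,WX)
3. WZ+WX →  (far: WZ,WU,WX; near: HZ,HU,HX)
4. WZ ←       (far: WU,WX; near: HZ,HU,HX,WZ)
5. HU+HX →  (far: HU,WU,HX,WX; near: HZ,WZ)
6. HU+WU ←  (far: HX,WX; near: HZ,WZ,HU,WU)
7. HZ+HU →  (far: HZ,HU,HX,WX; near: WZ,WU)
8. WX ←       (far: HZ,HU,HX; near: WZ,WU,WX)
9. WZ+WU →  (far: HZ,WZ,HU,WU,HX; near: WX)
10. HX ←      (far: HZ,WZ,HU,WU; near: HX,WX)
11. HX+WX → (far: all six; near: empty)
In every state each wife is either with her husband or with no other man.
Minimum trips = 11

11


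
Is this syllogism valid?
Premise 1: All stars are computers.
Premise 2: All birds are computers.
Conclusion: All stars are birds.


Premise 1: All stars are computers.
Premise 2: All birds are computers.
Conclusion: All stars are birds.
Fallacy: undistributed middle. computers is predicate in both.
Counterexample: stars and birds could be disjoint subsets of computers.

Invalid


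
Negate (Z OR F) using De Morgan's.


De Morgan's law: ¬(P ∨ Q) ≡ ¬P ∧ ¬Q
¬(Z ∨ F) = ¬Z ∧ ¬F

¬Z ∧ ¬F


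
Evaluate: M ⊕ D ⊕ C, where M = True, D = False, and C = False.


M = True, D = False, C = False
Step 1: M ⊕ D = True XOR False = True
Step 2: True ⊕ C = True XOR False = True
XOR is true when an odd number of operands are true.

True


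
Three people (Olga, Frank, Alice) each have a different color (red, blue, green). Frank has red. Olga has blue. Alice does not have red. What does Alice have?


From clues:
  Frank → red
  Olga → blue
By elimination, Alice gets the remaining.

green


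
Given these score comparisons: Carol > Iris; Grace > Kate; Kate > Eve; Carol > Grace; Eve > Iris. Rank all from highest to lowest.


Constraints: Carol > Iris; Grace > Kate; Kate > Eve; Carol > Grace; Eve > Iris
Method: at each step, the next-highest is the one remaining person who never appears on the smaller side of a constraint between remaining people.
  Step 1: remaining {Eve, Grace, Carol, Iris, Kate}; on the smaller side: {Eve, Grace, Iris, Kate} → Carol is next (Carol > Iris; Carol > Grace).
  Step 2: remaining {Eve, Grace, Iris, Kate}; on the smaller side: {Eve, Iris, Kate} → Grace is next (Grace > Kate).
  Step 3: remaining {Eve, Iris, Kate}; on the smaller side: {Eve, Iris} → Kate is next (Kate > Eve).
  Step 4: remaining {Eve, Iris}; on the smaller side: {Iris} → Eve is next (Eve > Iris).
  Step 5: only Iris remains → lowest.
Final ranking (highest to lowest):

Carol > Grace > Kate > Eve > Iris


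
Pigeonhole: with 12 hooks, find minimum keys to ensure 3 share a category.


Pigeonhole: to guarantee k in one of n categories, need (k-1)×n + 1.
k = 3, n = 12
Minimum = (3-1) × 12 + 1 = 2 × 12 + 1

25


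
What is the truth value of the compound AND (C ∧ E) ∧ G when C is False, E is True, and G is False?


C = False, E = True, G = False
Step 1: C ∧ E = False AND True = False
Step 2: False ∧ G = False AND False = False
AND is true only when ALL operands are true.

False


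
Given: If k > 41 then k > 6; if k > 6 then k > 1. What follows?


Hypothetical syllogism: P → Q, Q → R ⊢ P → R
Premise 1: k > 41 → k > 6
Premise 2: k > 6 → k > 1
Chain the implications: the middle term (k > 6) links the two.
Conclusion: If k > 41, then k > 1.

If k > 41, then k > 1.


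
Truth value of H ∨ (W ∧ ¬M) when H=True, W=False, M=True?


H = True, W = False, M = True
Expression: H ∨ (W ∧ ¬M)
Step 1: ¬M = NOT True = False
Step 2: W ∧ ¬M = False AND False = False
Step 3: H ∨ (False) = True OR False = True

True


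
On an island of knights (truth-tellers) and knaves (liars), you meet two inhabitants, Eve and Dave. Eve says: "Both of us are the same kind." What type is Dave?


Eve says: "Both of us are the same kind."
Case 1: Eve is a Knight (truth-teller)
  Statement is true → they ARE the same → Dave is also a Knight
Case 2: Eve is a Knave (liar)
  Statement is false → they are NOT the same → Dave is a Knight
In both cases, Dave is a Knight.

Knight


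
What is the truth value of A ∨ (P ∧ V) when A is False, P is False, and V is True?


A = False, P = False, V = True
Step 1: P ∧ V = False AND True = False
Step 2: A ∨ False = False OR False = False
AND evaluated first (higher precedence); then OR applied.

False


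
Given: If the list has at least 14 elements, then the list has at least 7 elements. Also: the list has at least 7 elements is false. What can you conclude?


Modus tollens: P → Q, ¬Q ⊢ ¬P
P: the list has at least 14 elements
Q: the list has at least 7 elements
We have P → Q and Q is false.
By modus tollens, P must be false.

It is not the case that the list has at least 14 elements


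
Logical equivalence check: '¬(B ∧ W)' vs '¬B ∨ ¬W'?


Expression 1: ¬(B ∧ W)
Expression 2: ¬B ∨ ¬W
Truth table (B W | Expr1 Expr2):
  T T |   F     F
  T F |   T     T
  F T |   T     T
  F F |   T     T
All 4 rows agree, so the expressions are logically equivalent.

Yes


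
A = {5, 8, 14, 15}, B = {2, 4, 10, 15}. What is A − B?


A = {5, 8, 14, 15}
B = {2, 4, 10, 15}
Operation: difference A − B
In A but not B: 5, 8, 14

{5, 8, 14}


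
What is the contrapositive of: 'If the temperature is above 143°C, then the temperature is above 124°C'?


Original: If the temperature is above 143°C, then the temperature is above 124°C
Contrapositive: If ¬Q, then ¬P
Negate Q: not (the temperature is above 124°C)
Negate P: not (the temperature is above 143°C)

If not (the temperature is above 124°C), then not (the temperature is above 143°C).


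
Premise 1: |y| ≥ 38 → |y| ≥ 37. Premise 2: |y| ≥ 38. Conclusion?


Modus ponens: P → Q, P ⊢ Q
P: |y| ≥ 38
Q: |y| ≥ 37
We have P → Q and P is true.
By modus ponens, Q must be true.

|y| ≥ 37


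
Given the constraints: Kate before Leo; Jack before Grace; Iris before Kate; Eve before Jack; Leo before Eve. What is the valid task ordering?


Constraints: Kate before Leo; Jack before Grace; Iris before Kate; Eve before Jack; Leo before Eve
Method: repeatedly schedule the remaining task that has no remaining task required before it.
  Step 1: remaining {Eve, Leo, Kate, Jack, Grace, Iris}; every task except Iris still has a predecessor pending → schedule Iris.
  Step 2: remaining {Eve, Leo, Kate, Jack, Grace}; every task except Kate still has a predecessor pending → schedule Kate.
  Step 3: remaining {Eve, Leo, Jack, Grace}; every task except Leo still has a predecessor pending → schedule Leo.
  Step 4: remaining {Eve, Jack, Grace}; every task except Eve still has a predecessor pending → schedule Eve.
  Step 5: remaining {Jack, Grace}; every task except Jack still has a predecessor pending → schedule Jack.
  Step 6: only Grace remains → schedule Grace.
Resulting order:

Iris → Kate → Leo → Eve → Jack → Grace


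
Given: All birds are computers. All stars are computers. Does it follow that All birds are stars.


Premise 1: All birds are computers.
Premise 2: All stars are computers.
Conclusion: All birds are stars.
Fallacy: undistributed middle. computers is predicate in both.
Counterexample: birds and stars could be disjoint subsets of computers.

Invalid


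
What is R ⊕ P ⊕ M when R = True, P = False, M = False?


R = True, P = False, M = False
Step 1: R ⊕ P = True XOR False = True
Step 2: True ⊕ M = True XOR False = True
XOR is true when an odd number of operands are true.

True


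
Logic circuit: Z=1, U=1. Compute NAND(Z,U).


Z AND U = 1
NOT(1) = 0

0


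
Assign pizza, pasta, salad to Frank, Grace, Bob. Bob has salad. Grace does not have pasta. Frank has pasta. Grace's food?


From clues:
  Bob → salad
  Frank → pasta
By elimination, Grace gets the remaining.

pizza


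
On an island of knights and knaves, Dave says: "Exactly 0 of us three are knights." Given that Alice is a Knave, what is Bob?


Dave claims exactly 0 knights among Dave, Alice, Bob.
Given: Alice is a Knave.

Case 1: Dave is a Knight (tells truth)
  Then exactly 0 of the three are knights.
  Counting Dave, Alice: 1 knight(s) so far. Need -1 more → impossible.
Case 2: Dave is a Knave (lies)
  Then the count is NOT 0.
  If Bob = Knave, count = 0 = 0 → claim would be true, contradicts lie.
  If Bob = Knight, count = 1 ≠ 0 → lie confirmed ✓

Bob is a Knight.

Knight


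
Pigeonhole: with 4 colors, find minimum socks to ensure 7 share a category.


Pigeonhole: to guarantee k in one of n categories, need (k-1)×n + 1.
k = 7, n = 4
Minimum = (7-1) × 4 + 1 = 6 × 4 + 1

25


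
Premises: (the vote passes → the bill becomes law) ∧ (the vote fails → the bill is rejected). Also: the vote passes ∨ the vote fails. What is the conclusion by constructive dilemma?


Constructive dilemma: (P → Q) ∧ (R → S), P ∨ R ⊢ Q ∨ S
Premise 1: the vote passes → the bill becomes law
Premise 2: the vote fails → the bill is rejected
Premise 3: the vote passes ∨ the vote fails
Case 1: Assuming the vote passes, then by Premise 1, the bill becomes law.
Case 2: Assuming the vote fails, then by Premise 2, the bill is rejected.
Since one of the vote passes or the vote fails must hold, we get the bill becomes law or the bill is rejected.

The bill becomes law or the bill is rejected.


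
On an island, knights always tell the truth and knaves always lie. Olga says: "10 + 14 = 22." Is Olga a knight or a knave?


Statement: "10 + 14 = 22."
Actual: 10 + 14 = 24
Claimed: 22
Statement is FALSE → Olga lies → Knave

Knave


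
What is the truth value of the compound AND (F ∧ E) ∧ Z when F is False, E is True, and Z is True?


F = False, E = True, Z = True
Step 1: F ∧ E = False AND True = False
Step 2: False ∧ Z = False AND True = False
AND is true only when ALL operands are true.

False


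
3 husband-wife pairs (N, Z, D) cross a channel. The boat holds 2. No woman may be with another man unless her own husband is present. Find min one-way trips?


Label couples N, Z, D (H = husband, W = wife).
Counting alone: 6 people, the boat carries 2 and someone must bring it back, so each round trip nets at most +1 on the far side until the last crossing → at least 9 trips. The jealousy constraint makes 9 impossible; the shortest valid schedule has 11:
1. WN+WZ →  (far: WN,WZ; near: HN,HZ,HD,WD)
2. WN ←       (far: WZ; near: HN,HZ,HD,WN,WD)
3. WN+WD →  (far: WN,WZ,WD; near: HN,HZ,HD)
4. WN ←       (far: WZ,WD; near: HN,HZ,HD,WN)
5. HZ+HD →  (far: HZ,WZ,HD,WD; near: HN,WN)
6. HZ+WZ ←  (far: HD,WD; near: HN,WN,HZ,WZ)
7. HN+HZ →  (far: HN,HZ,HD,WD; near: WN,WZ)
8. WD ←       (far: HN,HZ,HD; near: WN,WZ,WD)
9. WN+WZ →  (far: HN,WN,HZ,WZ,HD; near: WD)
10. HD ←      (far: HN,WN,HZ,WZ; near: HD,WD)
11. HD+WD → (far: all six; near: empty)
In every state each wife is either with her husband or with no other man.
Minimum trips = 11

11


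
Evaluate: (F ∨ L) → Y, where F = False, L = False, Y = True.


F = False, L = False, Y = True
Step 1: F ∨ L = False OR False = False
Step 2: (False) → Y: false only when antecedent=True and Y=False.
Result: True

True


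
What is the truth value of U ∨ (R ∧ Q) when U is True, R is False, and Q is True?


U = True, R = False, Q = True
Step 1: R ∧ Q = False AND True = False
Step 2: U ∨ False = True OR False = True
AND evaluated first (higher precedence); then OR applied.

True


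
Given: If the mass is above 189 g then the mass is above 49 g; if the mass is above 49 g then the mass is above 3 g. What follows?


Hypothetical syllogism: P → Q, Q → R ⊢ P → R
Premise 1: the mass is above 189 g → the mass is above 49 g
Premise 2: the mass is above 49 g → the mass is above 3 g
Chain the implications: the middle term (the mass is above 49 g) links the two.
Conclusion: If the mass is above 189 g, then the mass is above 3 g.

If the mass is above 189 g, then the mass is above 3 g.


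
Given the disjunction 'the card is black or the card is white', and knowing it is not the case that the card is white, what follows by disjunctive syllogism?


Disjunctive syllogism: P ∨ Q, ¬P ⊢ Q
Disjunction: the card is black ∨ the card is white
We know it is not the case that the card is white.
By disjunctive syllogism, the other disjunct must be true.

The card is black


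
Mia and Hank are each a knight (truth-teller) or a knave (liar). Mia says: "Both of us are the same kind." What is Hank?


Mia says: "Both of us are the same kind."
Case 1: Mia is a Knight (truth-teller)
  Statement is true → they ARE the same → Hank is also a Knight
Case 2: Mia is a Knave (liar)
  Statement is false → they are NOT the same → Hank is a Knight
In both cases, Hank is a Knight.

Knight


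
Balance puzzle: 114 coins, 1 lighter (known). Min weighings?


Each weighing has 3 outcomes (left heavy / balance / right heavy), so k weighings distinguish at most 3^k cases; splitting into three near-equal groups achieves this.
Need 3^k ≥ 114: 3^4 = 81 < 114 ≤ 3^5 = 243
k = ⌈log₃(114)⌉ = 5

5


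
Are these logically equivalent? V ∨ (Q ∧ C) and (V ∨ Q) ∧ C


Expression 1: V ∨ (Q ∧ C)
Expression 2: (V ∨ Q) ∧ C
Truth table (V Q C | Expr1 Expr2):
  T T T |   T     T
  T T F |   T     F   ← differ
  T F T |   T     T
  T F F |   T     F   ← differ
  F T T |   T     T
  F T F |   F     F
  F F T |   F     F
  F F F |   F     F
Counterexample: V=T, Q=T, C=F gives Expr1 = T but Expr2 = F, so the expressions are NOT logically equivalent.

No


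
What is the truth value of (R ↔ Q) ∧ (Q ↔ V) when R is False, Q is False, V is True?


R = False, Q = False, V = True
Step 1: R ↔ Q is true when R and Q have the same value. Result: True
Step 2: Q ↔ V is true when Q and V have the same value. Result: False
Step 3: True ∧ False = False

False


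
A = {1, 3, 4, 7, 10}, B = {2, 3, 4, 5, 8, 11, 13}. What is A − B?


A = {1, 3, 4, 7, 10}
B = {2, 3, 4, 5, 8, 11, 13}
Operation: difference A − B
In A but not B: 1, 7, 10

{1, 7, 10}


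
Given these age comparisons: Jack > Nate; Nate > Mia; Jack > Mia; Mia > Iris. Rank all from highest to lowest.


Constraints: Jack > Nate; Nate > Mia; Jack > Mia; Mia > Iris
Method: at each step, the next-highest is the one remaining person who never appears on the smaller side of a constraint between remaining people.
  Step 1: remaining {Iris, Mia, Jack, Nate}; on the smaller side: {Iris, Mia, Nate} → Jack is next (Jack > Nate; Jack > Mia).
  Step 2: remaining {Iris, Mia, Nate}; on the smaller side: {Iris, Mia} → Nate is next (Nate > Mia).
  Step 3: remaining {Iris, Mia}; on the smaller side: {Iris} → Mia is next (Mia > Iris).
  Step 4: only Iris remains → lowest.
Final ranking (highest to lowest):

Jack > Nate > Mia > Iris


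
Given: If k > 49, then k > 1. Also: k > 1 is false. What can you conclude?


Modus tollens: P → Q, ¬Q ⊢ ¬P
P: k > 49
Q: k > 1
We have P → Q and Q is false.
By modus tollens, P must be false.

It is not the case that k > 49


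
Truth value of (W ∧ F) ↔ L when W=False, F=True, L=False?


W = False, F = True, L = False
Expression: (W ∧ F) ↔ L
Step 1: W ∧ F = False AND True = False
Step 2: (False) ↔ L = (False iff False) = True

True


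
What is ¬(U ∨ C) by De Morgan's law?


De Morgan's law: ¬(P ∨ Q) ≡ ¬P ∧ ¬Q
¬(U ∨ C) = ¬U ∧ ¬C

¬U ∧ ¬C


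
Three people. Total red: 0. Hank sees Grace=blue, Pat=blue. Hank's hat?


Total red = 0, seen red = 0
Own red = 0 - 0 = 0
Hank's hat is blue.

blue


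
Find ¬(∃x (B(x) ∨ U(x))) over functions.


Original: ∃x (B(x) ∨ U(x))
Rule: ¬∀→∃, ¬∃→∀, negate predicate.
Negation: ∀x (¬B(x) ∧ ¬U(x))

∀x (¬B(x) ∧ ¬U(x))


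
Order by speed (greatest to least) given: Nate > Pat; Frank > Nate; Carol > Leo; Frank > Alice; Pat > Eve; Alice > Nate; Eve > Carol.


Constraints: Nate > Pat; Frank > Nate; Carol > Leo; Frank > Alice; Pat > Eve; Alice > Nate; Eve > Carol
Method: at each step, the next-highest is the one remaining person who never appears on the smaller side of a constraint between remaining people.
  Step 1: remaining {Alice, Carol, Frank, Nate, Leo, Eve, Pat}; on the smaller side: {Alice, Carol, Nate, Leo, Eve, Pat} → Frank is next (Frank > Nate; Frank > Alice).
  Step 2: remaining {Alice, Carol, Nate, Leo, Eve, Pat}; on the smaller side: {Carol, Nate, Leo, Eve, Pat} → Alice is next (Alice > Nate).
  Step 3: remaining {Carol, Nate, Leo, Eve, Pat}; on the smaller side: {Carol, Leo, Eve, Pat} → Nate is next (Nate > Pat).
  Step 4: remaining {Carol, Leo, Eve, Pat}; on the smaller side: {Carol, Leo, Eve} → Pat is next (Pat > Eve).
  Step 5: remaining {Carol, Leo, Eve}; on the smaller side: {Carol, Leo} → Eve is next (Eve > Carol).
  Step 6: remaining {Carol, Leo}; on the smaller side: {Leo} → Carol is next (Carol > Leo).
  Step 7: only Leo remains → lowest.
Final ranking (highest to lowest):

Frank > Alice > Nate > Pat > Eve > Carol > Leo


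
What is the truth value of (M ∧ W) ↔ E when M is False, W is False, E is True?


M = False, W = False, E = True
Step 1: M ∧ W = False AND False = False
Step 2: (False) ↔ E: true when both sides have same truth value.
Result: False ↔ True = False

False


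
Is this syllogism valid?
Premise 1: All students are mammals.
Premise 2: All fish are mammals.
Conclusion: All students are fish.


Premise 1: All students are mammals.
Premise 2: All fish are mammals.
Conclusion: All students are fish.
Fallacy: undistributed middle. mammals is predicate in both.
Counterexample: students and fish could be disjoint subsets of mammals.

Invalid


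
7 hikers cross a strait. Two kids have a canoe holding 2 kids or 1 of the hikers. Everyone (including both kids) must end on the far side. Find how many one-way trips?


Per crossing of one of the hikers: kids→, one←, one of the hikers→, one← = 4 trips
7 × 4 = 28, + 1 final kids→ = 29
Minimum trips = 29

29


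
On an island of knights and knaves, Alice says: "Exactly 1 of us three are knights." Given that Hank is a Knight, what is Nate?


Alice claims exactly 1 knights among Alice, Hank, Nate.
Given: Hank is a Knight.

Case 1: Alice is a Knight (tells truth)
  Then exactly 1 of the three are knights.
  Counting Alice, Hank: 2 knight(s) so far. Need -1 more → impossible.
Case 2: Alice is a Knave (lies)
  Then the count is NOT 1.
  If Nate = Knave, count = 1 = 1 → claim would be true, contradicts lie.
  If Nate = Knight, count = 2 ≠ 1 → lie confirmed ✓

Nate is a Knight.

Knight


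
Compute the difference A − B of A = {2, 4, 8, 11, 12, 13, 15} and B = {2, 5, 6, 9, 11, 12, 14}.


A = {2, 4, 8, 11, 12, 13, 15}
B = {2, 5, 6, 9, 11, 12, 14}
Operation: difference A − B
In A but not B: 4, 8, 13, 15

{4, 8, 13, 15}


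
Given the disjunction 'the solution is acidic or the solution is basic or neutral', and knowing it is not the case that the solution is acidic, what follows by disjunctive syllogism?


Disjunctive syllogism: P ∨ Q, ¬P ⊢ Q
Disjunction: the solution is acidic ∨ the solution is basic or neutral
We know it is not the case that the solution is acidic.
By disjunctive syllogism, the other disjunct must be true.

The solution is basic or neutral


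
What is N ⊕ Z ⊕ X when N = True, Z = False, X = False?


N = True, Z = False, X = False
Step 1: N ⊕ Z = True XOR False = True
Step 2: True ⊕ X = True XOR False = True
XOR is true when an odd number of operands are true.

True


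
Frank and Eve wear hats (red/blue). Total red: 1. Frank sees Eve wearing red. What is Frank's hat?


Total red = 1, Eve = red
Red accounted for: 1
Remaining for Frank: 0
Frank's hat is blue.

blue


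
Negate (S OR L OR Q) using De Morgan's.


De Morgan's law: ¬(P ∨ Q ∨ R) ≡ ¬P ∧ ¬Q ∧ ¬R
¬(S ∨ L ∨ Q) = ¬S ∧ ¬L ∧ ¬Q

¬S ∧ ¬L ∧ ¬Q


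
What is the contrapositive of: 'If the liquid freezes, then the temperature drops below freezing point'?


Original: If the liquid freezes, then the temperature drops below freezing point
Contrapositive: If ¬Q, then ¬P
Negate Q: not (the temperature drops below freezing point)
Negate P: not (the liquid freezes)

If not (the temperature drops below freezing point), then not (the liquid freezes).


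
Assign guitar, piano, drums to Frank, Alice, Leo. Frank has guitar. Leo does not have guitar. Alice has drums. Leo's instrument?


From clues:
  Alice → drums
  Frank → guitar
By elimination, Leo gets the remaining.

piano


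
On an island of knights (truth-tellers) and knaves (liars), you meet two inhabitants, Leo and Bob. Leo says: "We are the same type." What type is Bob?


Leo says: "We are the same type."
Case 1: Leo is a Knight (truth-teller)
  Statement is true → they ARE the same → Bob is also a Knight
Case 2: Leo is a Knave (liar)
  Statement is false → they are NOT the same → Bob is a Knight
In both cases, Bob is a Knight.

Knight


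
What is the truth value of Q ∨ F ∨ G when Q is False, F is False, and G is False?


Q = False, F = False, G = False
Step 1: Q ∨ F = False OR False = False
Step 2: False ∨ G = False OR False = False
OR is true when at least one operand is true.

False


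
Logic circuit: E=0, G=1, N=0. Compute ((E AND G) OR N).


E AND G = 0&1 = 0
0 OR 0 = 0

0


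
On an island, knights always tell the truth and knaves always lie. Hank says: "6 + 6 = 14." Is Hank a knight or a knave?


Statement: "6 + 6 = 14."
Actual: 6 + 6 = 12
Claimed: 14
Statement is FALSE → Hank lies → Knave

Knave


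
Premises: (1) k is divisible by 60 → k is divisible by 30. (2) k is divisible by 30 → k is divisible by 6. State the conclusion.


Hypothetical syllogism: P → Q, Q → R ⊢ P → R
Premise 1: k is divisible by 60 → k is divisible by 30
Premise 2: k is divisible by 30 → k is divisible by 6
Chain the implications: the middle term (k is divisible by 30) links the two.
Conclusion: If k is divisible by 60, then k is divisible by 6.

If k is divisible by 60, then k is divisible by 6.


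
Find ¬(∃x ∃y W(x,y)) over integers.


Original: ∃x ∃y W(x,y)
Rule: ¬∀→∃, ¬∃→∀, negate predicate.
Negation: ∀x ∀y ¬W(x,y)

∀x ∀y ¬W(x,y)


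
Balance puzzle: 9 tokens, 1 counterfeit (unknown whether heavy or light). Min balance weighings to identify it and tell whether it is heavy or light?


Let n = 9. 18 possibilities (n tokens × lighter/heavier); each weighing has 3 outcomes.
Bound for k weighings: say the first weighing puts j tokens on each pan. If it tips, the 2j weighed tokens remain suspects (each with a known direction) and k-1 weighings give 3^(k-1) outcomes; 3^(k-1) is odd, so 2j ≤ 3^(k-1) - 1. If it balances, the n - 2j unweighed tokens remain with direction unknown: 2(n - 2j) ≤ 3^(k-1) - 1 by the same parity argument. Adding, n ≤ (3^(k-1) - 1) + (3^(k-1) - 1)/2 = (3^k - 3)/2, and the classical three-group strategy achieves this (3 tokens in 2 weighings, 12 in 3, 39 in 4, 120 in 5).
So we need the smallest k with (3^k - 3)/2 ≥ 9.
k = 2: (3^2 - 3)/2 = 3 < 9 ✗
k = 3: (3^3 - 3)/2 = 12 ≥ 9 ✓

3


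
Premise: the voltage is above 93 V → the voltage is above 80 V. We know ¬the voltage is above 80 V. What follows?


Modus tollens: P → Q, ¬Q ⊢ ¬P
P: the voltage is above 93 V
Q: the voltage is above 80 V
We have P → Q and Q is false.
By modus tollens, P must be false.

It is not the case that the voltage is above 93 V


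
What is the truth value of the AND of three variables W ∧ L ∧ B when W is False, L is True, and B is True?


W = False, L = True, B = True
Step 1: W ∧ L = False AND True = False
Step 2: (False) ∧ B = (False) AND True = False
AND is true only when ALL operands are true.

False


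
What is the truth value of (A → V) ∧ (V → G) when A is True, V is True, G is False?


A = True, V = True, G = False
Step 1: A → V is false only when A=True and V=False. Result: True
Step 2: V → G is false only when V=True and G=False. Result: False
Step 3: True ∧ False = False

False


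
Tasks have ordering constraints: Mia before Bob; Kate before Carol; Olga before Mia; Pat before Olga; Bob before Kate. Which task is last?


Constraints: Mia before Bob; Kate before Carol; Olga before Mia; Pat before Olga; Bob before Kate
The last task can have nothing scheduled after it, so it must never appear on the left of a 'before'.
Tasks appearing before some other task: Mia, Kate, Olga, Pat, Bob.
The only task not in that list is Carol → it is last.

Carol


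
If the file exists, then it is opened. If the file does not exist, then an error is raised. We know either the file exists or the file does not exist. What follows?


Constructive dilemma: (P → Q) ∧ (R → S), P ∨ R ⊢ Q ∨ S
Premise 1: the file exists → it is opened
Premise 2: the file does not exist → an error is raised
Premise 3: the file exists ∨ the file does not exist
Case 1: Assuming the file exists, then by Premise 1, it is opened.
Case 2: Assuming the file does not exist, then by Premise 2, an error is raised.
Since one of the file exists or the file does not exist must hold, we get it is opened or an error is raised.

It is opened or an error is raised.


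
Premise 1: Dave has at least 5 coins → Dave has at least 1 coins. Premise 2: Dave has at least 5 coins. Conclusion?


Modus ponens: P → Q, P ⊢ Q
P: Dave has at least 5 coins
Q: Dave has at least 1 coins
We have P → Q and P is true.
By modus ponens, Q must be true.

Dave has at least 1 coins


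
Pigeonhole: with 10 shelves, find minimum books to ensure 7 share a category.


Pigeonhole: to guarantee k in one of n categories, need (k-1)×n + 1.
k = 7, n = 10
Minimum = (7-1) × 10 + 1 = 6 × 10 + 1

61


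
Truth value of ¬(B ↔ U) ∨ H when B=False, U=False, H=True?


B = False, U = False, H = True
Expression: ¬(B ↔ U) ∨ H
Step 1: B ↔ U = (False iff False) = True
Step 2: ¬(B ↔ U) = NOT True = False
Step 3: (False) ∨ H = False OR True = True

True


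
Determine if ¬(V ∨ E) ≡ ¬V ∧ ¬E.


Expression 1: ¬(V ∨ E)
Expression 2: ¬V ∧ ¬E
Truth table (V E | Expr1 Expr2):
  T T |   F     F
  T F |   F     F
  F T |   F     F
  F F |   T     T
All 4 rows agree, so the expressions are logically equivalent.

Yes


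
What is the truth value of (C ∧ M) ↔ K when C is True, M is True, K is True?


C = True, M = True, K = True
Step 1: C ∧ M = True AND True = True
Step 2: (True) ↔ K: true when both sides have same truth value.
Result: True ↔ True = True

True


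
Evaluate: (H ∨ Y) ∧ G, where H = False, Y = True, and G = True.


H = False, Y = True, G = True
Step 1: H ∨ Y = False OR True = True
Step 2: True ∧ G = True AND True = True
OR is true when at least one operand is true; AND requires both.

True


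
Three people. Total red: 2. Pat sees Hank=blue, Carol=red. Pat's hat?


Total red = 2, seen red = 1
Own red = 2 - 1 = 1
Pat's hat is red.

red


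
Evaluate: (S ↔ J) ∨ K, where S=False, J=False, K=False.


S = False, J = False, K = False
Expression: (S ↔ J) ∨ K
Step 1: S ↔ J = (False iff False) (true when values match) = True
Step 2: (True) ∨ K = True OR False = True

True


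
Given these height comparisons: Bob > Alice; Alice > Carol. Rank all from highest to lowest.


Constraints: Bob > Alice; Alice > Carol
Method: at each step, the next-highest is the one remaining person who never appears on the smaller side of a constraint between remaining people.
  Step 1: remaining {Alice, Carol, Bob}; on the smaller side: {Alice, Carol} → Bob is next (Bob > Alice).
  Step 2: remaining {Alice, Carol}; on the smaller side: {Carol} → Alice is next (Alice > Carol).
  Step 3: only Carol remains → lowest.
Final ranking (highest to lowest):

Bob > Alice > Carol


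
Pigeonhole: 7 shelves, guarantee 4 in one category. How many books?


Pigeonhole: to guarantee k in one of n categories, need (k-1)×n + 1.
k = 4, n = 7
Minimum = (4-1) × 7 + 1 = 3 × 7 + 1

22


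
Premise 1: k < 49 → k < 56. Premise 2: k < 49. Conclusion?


Modus ponens: P → Q, P ⊢ Q
P: k < 49
Q: k < 56
We have P → Q and P is true.
By modus ponens, Q must be true.

k < 56


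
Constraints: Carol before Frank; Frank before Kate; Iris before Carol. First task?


Constraints: Carol before Frank; Frank before Kate; Iris before Carol
The first task can have nothing scheduled before it, so it must never appear on the right of a 'before'.
Tasks appearing after some 'before': Frank, Kate, Carol.
The only task not in that list is Iris → it is first.

Iris


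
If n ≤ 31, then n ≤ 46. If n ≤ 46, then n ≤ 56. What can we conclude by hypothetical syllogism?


Hypothetical syllogism: P → Q, Q → R ⊢ P → R
Premise 1: n ≤ 31 → n ≤ 46
Premise 2: n ≤ 46 → n ≤ 56
Chain the implications: the middle term (n ≤ 46) links the two.
Conclusion: If n ≤ 31, then n ≤ 56.

If n ≤ 31, then n ≤ 56.


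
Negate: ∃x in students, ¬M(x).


Original: ∃x ¬M(x)
Rule: ¬∀→∃, ¬∃→∀, negate predicate.
Negation: ∀x M(x)

∀x M(x)


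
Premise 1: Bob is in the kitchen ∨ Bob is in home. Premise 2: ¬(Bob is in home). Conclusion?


Disjunctive syllogism: P ∨ Q, ¬P ⊢ Q
Disjunction: Bob is in the kitchen ∨ Bob is in home
We know it is not the case that Bob is in home.
By disjunctive syllogism, the other disjunct must be true.

Bob is in the kitchen


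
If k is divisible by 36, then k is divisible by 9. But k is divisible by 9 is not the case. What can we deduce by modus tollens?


Modus tollens: P → Q, ¬Q ⊢ ¬P
P: k is divisible by 36
Q: k is divisible by 9
We have P → Q and Q is false.
By modus tollens, P must be false.

It is not the case that k is divisible by 36


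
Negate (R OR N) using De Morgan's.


De Morgan's law: ¬(P ∨ Q) ≡ ¬P ∧ ¬Q
¬(R ∨ N) = ¬R ∧ ¬N

¬R ∧ ¬N


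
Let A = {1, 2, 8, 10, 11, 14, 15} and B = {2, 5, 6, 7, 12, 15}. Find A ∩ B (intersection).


A = {1, 2, 8, 10, 11, 14, 15}
B = {2, 5, 6, 7, 12, 15}
Operation: intersection
Elements in both: 2, 15

{2, 15}


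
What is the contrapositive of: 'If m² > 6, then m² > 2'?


Original: If m² > 6, then m² > 2
Contrapositive: If ¬Q, then ¬P
Negate Q: not (m² > 2)
Negate P: not (m² > 6)

If not (m² > 2), then not (m² > 6).


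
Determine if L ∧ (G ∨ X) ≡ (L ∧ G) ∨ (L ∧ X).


Expression 1: L ∧ (G ∨ X)
Expression 2: (L ∧ G) ∨ (L ∧ X)
Truth table (L G X | Expr1 Expr2):
  T T T |   T     T
  T T F |   T     T
  T F T |   T     T
  T F F |   F     F
  F T T |   F     F
  F T F |   F     F
  F F T |   F     F
  F F F |   F     F
All 8 rows agree, so the expressions are logically equivalent.

Yes


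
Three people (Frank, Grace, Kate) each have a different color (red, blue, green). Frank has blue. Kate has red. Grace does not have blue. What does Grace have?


From clues:
  Kate → red
  Frank → blue
By elimination, Grace gets the remaining.

green


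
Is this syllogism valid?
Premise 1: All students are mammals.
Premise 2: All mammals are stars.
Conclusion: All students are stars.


Premise 1: All students are mammals.
Premise 2: All mammals are stars.
Conclusion: All students are stars.
Barbara syllogism (AAA-1): All A are B, All B are C → All A are C.
Middle term (mammals) distributed in premise 2.

Valid


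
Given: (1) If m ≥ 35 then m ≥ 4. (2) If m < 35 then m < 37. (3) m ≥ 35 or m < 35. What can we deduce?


Constructive dilemma: (P → Q) ∧ (R → S), P ∨ R ⊢ Q ∨ S
Premise 1: m ≥ 35 → m ≥ 4
Premise 2: m < 35 → m < 37
Premise 3: m ≥ 35 ∨ m < 35
Case 1: Assuming m ≥ 35, then by Premise 1, m ≥ 4.
Case 2: Assuming m < 35, then by Premise 2, m < 37.
Since one of m ≥ 35 or m < 35 must hold, we get m ≥ 4 or m < 37.

m ≥ 4 or m < 37.


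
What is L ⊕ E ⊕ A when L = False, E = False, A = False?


L = False, E = False, A = False
Step 1: L ⊕ E = False XOR False = False
Step 2: False ⊕ A = False XOR False = False
XOR is true when an odd number of operands are true.

False


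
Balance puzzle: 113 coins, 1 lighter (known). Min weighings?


Each weighing has 3 outcomes (left heavy / balance / right heavy), so k weighings distinguish at most 3^k cases; splitting into three near-equal groups achieves this.
Need 3^k ≥ 113: 3^4 = 81 < 113 ≤ 3^5 = 243
k = ⌈log₃(113)⌉ = 5

5


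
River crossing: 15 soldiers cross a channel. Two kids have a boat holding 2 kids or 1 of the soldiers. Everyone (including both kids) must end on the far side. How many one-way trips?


Per crossing of one of the soldiers: kids→, one←, one of the soldiers→, one← = 4 trips
15 × 4 = 60, + 1 final kids→ = 61
Minimum trips = 61

61


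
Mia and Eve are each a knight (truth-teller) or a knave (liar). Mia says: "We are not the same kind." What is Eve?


Mia says: "We are not the same kind."
Case 1: Mia is a Knight (truth-teller)
  Statement is true → they ARE different → Eve is a Knave
Case 2: Mia is a Knave (liar)
  Statement is false → they are NOT different → Eve is a Knave
In both cases, Eve is a Knave.

Knave


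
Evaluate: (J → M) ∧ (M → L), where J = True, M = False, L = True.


J = True, M = False, L = True
Step 1: J → M is false only when J=True and M=False. Result: False
Step 2: M → L is false only when M=True and L=False. Result: True
Step 3: False ∧ True = False

False


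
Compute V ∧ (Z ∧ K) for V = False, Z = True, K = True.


V = False, Z = True, K = True
Step 1: Z ∧ K = True AND True = True
Step 2: V ∧ True = False AND True = False
AND is true only when ALL operands are true.

False


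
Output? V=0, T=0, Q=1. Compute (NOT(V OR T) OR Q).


V OR T = 0
NOT(0) = 1
1 OR 1 = 1

1


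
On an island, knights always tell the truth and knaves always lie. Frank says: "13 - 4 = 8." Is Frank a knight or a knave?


Statement: "13 - 4 = 8."
Actual: 13 - 4 = 9
Claimed: 8
Statement is FALSE → Frank lies → Knave

Knave


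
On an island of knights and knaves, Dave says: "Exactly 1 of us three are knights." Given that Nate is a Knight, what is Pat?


Dave claims exactly 1 knights among Dave, Nate, Pat.
Given: Nate is a Knight.

Case 1: Dave is a Knight (tells truth)
  Then exactly 1 of the three are knights.
  Counting Dave, Nate: 2 knight(s) so far. Need -1 more → impossible.
Case 2: Dave is a Knave (lies)
  Then the count is NOT 1.
  If Pat = Knave, count = 1 = 1 → claim would be true, contradicts lie.
  If Pat = Knight, count = 2 ≠ 1 → lie confirmed ✓

Pat is a Knight.

Knight


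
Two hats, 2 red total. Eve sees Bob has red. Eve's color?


Total red = 2, Bob = red
Red accounted for: 1
Remaining for Eve: 1
Eve's hat is red.

red


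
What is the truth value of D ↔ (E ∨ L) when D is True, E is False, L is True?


D = True, E = False, L = True
Step 1: E ∨ L = False OR True = True
Step 2: D ↔ (True): true when both sides have same truth value.
Result: True ↔ True = True

True


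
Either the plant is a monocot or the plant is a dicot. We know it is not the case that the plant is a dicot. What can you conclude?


Disjunctive syllogism: P ∨ Q, ¬P ⊢ Q
Disjunction: the plant is a monocot ∨ the plant is a dicot
We know it is not the case that the plant is a dicot.
By disjunctive syllogism, the other disjunct must be true.

The plant is a monocot


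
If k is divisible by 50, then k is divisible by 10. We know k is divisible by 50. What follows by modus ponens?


Modus ponens: P → Q, P ⊢ Q
P: k is divisible by 50
Q: k is divisible by 10
We have P → Q and P is true.
By modus ponens, Q must be true.

k is divisible by 10


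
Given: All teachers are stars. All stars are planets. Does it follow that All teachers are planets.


Premise 1: All teachers are stars.
Premise 2: All stars are planets.
Conclusion: All teachers are planets.
Barbara syllogism (AAA-1): All A are B, All B are C → All A are C.
Middle term (stars) distributed in premise 2.

Valid


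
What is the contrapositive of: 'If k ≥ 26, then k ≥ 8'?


Original: If k ≥ 26, then k ≥ 8
Contrapositive: If ¬Q, then ¬P
Negate Q: not (k ≥ 8)
Negate P: not (k ≥ 26)

If not (k ≥ 8), then not (k ≥ 26).


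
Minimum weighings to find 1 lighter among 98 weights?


Each weighing has 3 outcomes (left heavy / balance / right heavy), so k weighings distinguish at most 3^k cases; splitting into three near-equal groups achieves this.
Need 3^k ≥ 98: 3^4 = 81 < 98 ≤ 3^5 = 243
k = ⌈log₃(98)⌉ = 5

5


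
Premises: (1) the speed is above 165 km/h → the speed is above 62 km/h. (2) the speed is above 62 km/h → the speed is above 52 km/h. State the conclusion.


Hypothetical syllogism: P → Q, Q → R ⊢ P → R
Premise 1: the speed is above 165 km/h → the speed is above 62 km/h
Premise 2: the speed is above 62 km/h → the speed is above 52 km/h
Chain the implications: the middle term (the speed is above 62 km/h) links the two.
Conclusion: If the speed is above 165 km/h, then the speed is above 52 km/h.

If the speed is above 165 km/h, then the speed is above 52 km/h.


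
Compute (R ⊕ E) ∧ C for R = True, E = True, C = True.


R = True, E = True, C = True
Step 1: R ⊕ E = True XOR True = False
Step 2: False ∧ C = False AND True = False
XOR true when exactly one of R,E is true; then AND with C.

False
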